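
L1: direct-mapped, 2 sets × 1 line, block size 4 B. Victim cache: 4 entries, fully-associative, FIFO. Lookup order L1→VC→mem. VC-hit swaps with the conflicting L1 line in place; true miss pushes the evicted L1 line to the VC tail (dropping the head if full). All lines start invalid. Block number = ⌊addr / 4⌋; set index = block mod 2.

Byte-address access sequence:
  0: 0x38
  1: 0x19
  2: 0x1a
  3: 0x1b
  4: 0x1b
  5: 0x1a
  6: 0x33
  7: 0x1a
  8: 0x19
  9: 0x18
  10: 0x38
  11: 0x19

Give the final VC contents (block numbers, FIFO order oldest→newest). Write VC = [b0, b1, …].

0: 0x38 (blk 14, set 0) → MISS  vc=[]
1: 0x19 (blk 6, set 0) → MISS  vc=[14]
2: 0x1a (blk 6, set 0) → L1-HIT  vc=[14]
3: 0x1b (blk 6, set 0) → L1-HIT  vc=[14]
4: 0x1b (blk 6, set 0) → L1-HIT  vc=[14]
5: 0x1a (blk 6, set 0) → L1-HIT  vc=[14]
6: 0x33 (blk 12, set 0) → MISS  vc=[14, 6]
7: 0x1a (blk 6, set 0) → VC-HIT  vc=[14, 12]
8: 0x19 (blk 6, set 0) → L1-HIT  vc=[14, 12]
9: 0x18 (blk 6, set 0) → L1-HIT  vc=[14, 12]
10: 0x38 (blk 14, set 0) → VC-HIT  vc=[6, 12]
11: 0x19 (blk 6, set 0) → VC-HIT  vc=[14, 12]

VC = [14, 12]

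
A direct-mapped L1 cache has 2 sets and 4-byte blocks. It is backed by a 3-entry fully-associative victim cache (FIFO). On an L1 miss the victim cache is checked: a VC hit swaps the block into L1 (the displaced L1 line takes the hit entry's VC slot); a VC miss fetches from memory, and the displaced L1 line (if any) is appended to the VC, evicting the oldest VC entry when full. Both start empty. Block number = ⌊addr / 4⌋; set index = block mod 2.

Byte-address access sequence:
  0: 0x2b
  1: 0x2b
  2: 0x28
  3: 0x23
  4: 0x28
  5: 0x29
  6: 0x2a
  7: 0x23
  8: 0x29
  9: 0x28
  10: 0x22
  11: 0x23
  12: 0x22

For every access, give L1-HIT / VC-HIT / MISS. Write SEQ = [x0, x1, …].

  [0] addr=0x2b blk=10 s=0: MISS | VC []
  [1] addr=0x2b blk=10 s=0: L1-HIT | VC []
  [2] addr=0x28 blk=10 s=0: L1-HIT | VC []
  [3] addr=0x23 blk=8 s=0: MISS | VC [10]
  [4] addr=0x28 blk=10 s=0: VC-HIT | VC [8]
  [5] addr=0x29 blk=10 s=0: L1-HIT | VC [8]
  [6] addr=0x2a blk=10 s=0: L1-HIT | VC [8]
  [7] addr=0x23 blk=8 s=0: VC-HIT | VC [10]
  [8] addr=0x29 blk=10 s=0: VC-HIT | VC [8]
  [9] addr=0x28 blk=10 s=0: L1-HIT | VC [8]
  [10] addr=0x22 blk=8 s=0: VC-HIT | VC [10]
  [11] addr=0x23 blk=8 s=0: L1-HIT | VC [10]
  [12] addr=0x22 blk=8 s=0: L1-HIT | VC [10]

SEQ = [MISS, L1-HIT, L1-HIT, MISS, VC-HIT, L1-HIT, L1-HIT, VC-HIT, VC-HIT, L1-HIT, VC-HIT, L1-HIT, L1-HIT]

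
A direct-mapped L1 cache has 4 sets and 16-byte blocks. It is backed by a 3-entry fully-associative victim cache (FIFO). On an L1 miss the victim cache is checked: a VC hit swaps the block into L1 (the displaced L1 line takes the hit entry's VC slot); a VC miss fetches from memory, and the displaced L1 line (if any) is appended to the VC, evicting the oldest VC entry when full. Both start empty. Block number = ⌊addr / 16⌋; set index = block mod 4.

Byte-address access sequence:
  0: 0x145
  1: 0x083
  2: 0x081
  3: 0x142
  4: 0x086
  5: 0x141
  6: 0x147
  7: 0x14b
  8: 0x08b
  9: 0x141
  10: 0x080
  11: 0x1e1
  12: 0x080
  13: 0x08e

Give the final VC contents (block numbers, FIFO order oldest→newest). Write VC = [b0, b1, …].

0: 0x145 (blk 20, set 0) → MISS  vc=[]
1: 0x83 (blk 8, set 0) → MISS  vc=[20]
2: 0x81 (blk 8, set 0) → L1-HIT  vc=[20]
3: 0x142 (blk 20, set 0) → VC-HIT  vc=[8]
4: 0x86 (blk 8, set 0) → VC-HIT  vc=[20]
5: 0x141 (blk 20, set 0) → VC-HIT  vc=[8]
6: 0x147 (blk 20, set 0) → L1-HIT  vc=[8]
7: 0x14b (blk 20, set 0) → L1-HIT  vc=[8]
8: 0x8b (blk 8, set 0) → VC-HIT  vc=[20]
9: 0x141 (blk 20, set 0) → VC-HIT  vc=[8]
10: 0x80 (blk 8, set 0) → VC-HIT  vc=[20]
11: 0x1e1 (blk 30, set 2) → MISS  vc=[20]
12: 0x80 (blk 8, set 0) → L1-HIT  vc=[20]
13: 0x8e (blk 8, set 0) → L1-HIT  vc=[20]

VC = [20]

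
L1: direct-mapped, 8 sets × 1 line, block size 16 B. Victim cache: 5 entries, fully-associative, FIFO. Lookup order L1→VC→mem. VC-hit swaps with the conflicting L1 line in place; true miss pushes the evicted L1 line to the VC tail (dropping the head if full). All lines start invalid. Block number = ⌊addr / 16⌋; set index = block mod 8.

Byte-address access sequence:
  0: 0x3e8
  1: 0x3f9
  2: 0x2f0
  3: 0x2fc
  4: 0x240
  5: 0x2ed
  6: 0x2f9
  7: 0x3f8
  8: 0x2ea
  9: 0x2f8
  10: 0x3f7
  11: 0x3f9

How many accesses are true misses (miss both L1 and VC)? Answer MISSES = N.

MISSES = 5

0: 0x3e8 (blk 62, set 6) → MISS  vc=[]
1: 0x3f9 (blk 63, set 7) → MISS  vc=[]
2: 0x2f0 (blk 47, set 7) → MISS  vc=[63]
3: 0x2fc (blk 47, set 7) → L1-HIT  vc=[63]
4: 0x240 (blk 36, set 4) → MISS  vc=[63]
5: 0x2ed (blk 46, set 6) → MISS  vc=[63, 62]
6: 0x2f9 (blk 47, set 7) → L1-HIT  vc=[63, 62]
7: 0x3f8 (blk 63, set 7) → VC-HIT  vc=[47, 62]
8: 0x2ea (blk 46, set 6) → L1-HIT  vc=[47, 62]
9: 0x2f8 (blk 47, set 7) → VC-HIT  vc=[63, 62]
10: 0x3f7 (blk 63, set 7) → VC-HIT  vc=[47, 62]
11: 0x3f9 (blk 63, set 7) → L1-HIT  vc=[47, 62]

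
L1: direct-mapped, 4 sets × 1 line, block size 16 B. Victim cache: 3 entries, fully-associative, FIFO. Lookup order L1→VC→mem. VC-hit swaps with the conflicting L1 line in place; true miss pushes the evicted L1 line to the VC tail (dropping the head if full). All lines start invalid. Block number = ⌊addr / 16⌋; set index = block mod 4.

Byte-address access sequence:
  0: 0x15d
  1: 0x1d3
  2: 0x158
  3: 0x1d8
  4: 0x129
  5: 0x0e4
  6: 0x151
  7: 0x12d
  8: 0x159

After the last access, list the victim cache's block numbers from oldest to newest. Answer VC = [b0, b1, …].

0: 0x15d (blk 21, set 1) → MISS  vc=[]
1: 0x1d3 (blk 29, set 1) → MISS  vc=[21]
2: 0x158 (blk 21, set 1) → VC-HIT  vc=[29]
3: 0x1d8 (blk 29, set 1) → VC-HIT  vc=[21]
4: 0x129 (blk 18, set 2) → MISS  vc=[21]
5: 0xe4 (blk 14, set 2) → MISS  vc=[21, 18]
6: 0x151 (blk 21, set 1) → VC-HIT  vc=[29, 18]
7: 0x12d (blk 18, set 2) → VC-HIT  vc=[29, 14]
8: 0x159 (blk 21, set 1) → L1-HIT  vc=[29, 14]

VC = [29, 14]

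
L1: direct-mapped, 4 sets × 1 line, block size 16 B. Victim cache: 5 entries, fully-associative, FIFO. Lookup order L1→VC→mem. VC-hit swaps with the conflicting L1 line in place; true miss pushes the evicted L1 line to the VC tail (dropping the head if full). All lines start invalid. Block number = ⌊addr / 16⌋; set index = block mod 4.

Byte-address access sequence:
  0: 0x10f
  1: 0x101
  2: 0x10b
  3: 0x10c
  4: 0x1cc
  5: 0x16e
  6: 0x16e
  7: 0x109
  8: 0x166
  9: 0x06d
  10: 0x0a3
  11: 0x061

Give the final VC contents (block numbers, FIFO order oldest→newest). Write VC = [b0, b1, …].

0: 0x10f (blk 16, set 0) → MISS  vc=[]
1: 0x101 (blk 16, set 0) → L1-HIT  vc=[]
2: 0x10b (blk 16, set 0) → L1-HIT  vc=[]
3: 0x10c (blk 16, set 0) → L1-HIT  vc=[]
4: 0x1cc (blk 28, set 0) → MISS  vc=[16]
5: 0x16e (blk 22, set 2) → MISS  vc=[16]
6: 0x16e (blk 22, set 2) → L1-HIT  vc=[16]
7: 0x109 (blk 16, set 0) → VC-HIT  vc=[28]
8: 0x166 (blk 22, set 2) → L1-HIT  vc=[28]
9: 0x6d (blk 6, set 2) → MISS  vc=[28, 22]
10: 0xa3 (blk 10, set 2) → MISS  vc=[28, 22, 6]
11: 0x61 (blk 6, set 2) → VC-HIT  vc=[28, 22, 10]

VC = [28, 22, 10]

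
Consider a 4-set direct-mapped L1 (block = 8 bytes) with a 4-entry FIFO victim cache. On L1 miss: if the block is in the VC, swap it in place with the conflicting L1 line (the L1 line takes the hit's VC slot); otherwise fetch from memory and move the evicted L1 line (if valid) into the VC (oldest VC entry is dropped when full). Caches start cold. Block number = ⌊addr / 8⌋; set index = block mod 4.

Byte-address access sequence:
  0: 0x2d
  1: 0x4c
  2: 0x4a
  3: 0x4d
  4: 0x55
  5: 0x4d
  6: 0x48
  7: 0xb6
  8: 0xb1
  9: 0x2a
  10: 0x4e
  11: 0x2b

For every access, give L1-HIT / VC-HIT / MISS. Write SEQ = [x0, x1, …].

SEQ = [MISS, MISS, L1-HIT, L1-HIT, MISS, L1-HIT, L1-HIT, MISS, L1-HIT, VC-HIT, VC-HIT, VC-HIT]

#0 0x2d→b5/s1 MISS; vc=[]
#1 0x4c→b9/s1 MISS; vc=[5]
#2 0x4a→b9/s1 L1-HIT; vc=[5]
#3 0x4d→b9/s1 L1-HIT; vc=[5]
#4 0x55→b10/s2 MISS; vc=[5]
#5 0x4d→b9/s1 L1-HIT; vc=[5]
#6 0x48→b9/s1 L1-HIT; vc=[5]
#7 0xb6→b22/s2 MISS; vc=[5,10]
#8 0xb1→b22/s2 L1-HIT; vc=[5,10]
#9 0x2a→b5/s1 VC-HIT; vc=[9,10]
#10 0x4e→b9/s1 VC-HIT; vc=[5,10]
#11 0x2b→b5/s1 VC-HIT; vc=[9,10]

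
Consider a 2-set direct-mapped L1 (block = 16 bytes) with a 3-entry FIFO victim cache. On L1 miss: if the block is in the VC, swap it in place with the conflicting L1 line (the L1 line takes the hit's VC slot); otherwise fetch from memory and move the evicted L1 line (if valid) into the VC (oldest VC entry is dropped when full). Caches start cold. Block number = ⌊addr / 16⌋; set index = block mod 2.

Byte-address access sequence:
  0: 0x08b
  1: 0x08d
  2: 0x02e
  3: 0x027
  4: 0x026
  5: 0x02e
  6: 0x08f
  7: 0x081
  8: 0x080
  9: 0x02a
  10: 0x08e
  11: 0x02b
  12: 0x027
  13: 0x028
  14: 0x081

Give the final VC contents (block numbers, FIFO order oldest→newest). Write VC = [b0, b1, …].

  [0] addr=0x8b blk=8 s=0: MISS | VC []
  [1] addr=0x8d blk=8 s=0: L1-HIT | VC []
  [2] addr=0x2e blk=2 s=0: MISS | VC [8]
  [3] addr=0x27 blk=2 s=0: L1-HIT | VC [8]
  [4] addr=0x26 blk=2 s=0: L1-HIT | VC [8]
  [5] addr=0x2e blk=2 s=0: L1-HIT | VC [8]
  [6] addr=0x8f blk=8 s=0: VC-HIT | VC [2]
  [7] addr=0x81 blk=8 s=0: L1-HIT | VC [2]
  [8] addr=0x80 blk=8 s=0: L1-HIT | VC [2]
  [9] addr=0x2a blk=2 s=0: VC-HIT | VC [8]
  [10] addr=0x8e blk=8 s=0: VC-HIT | VC [2]
  [11] addr=0x2b blk=2 s=0: VC-HIT | VC [8]
  [12] addr=0x27 blk=2 s=0: L1-HIT | VC [8]
  [13] addr=0x28 blk=2 s=0: L1-HIT | VC [8]
  [14] addr=0x81 blk=8 s=0: VC-HIT | VC [2]

VC = [2]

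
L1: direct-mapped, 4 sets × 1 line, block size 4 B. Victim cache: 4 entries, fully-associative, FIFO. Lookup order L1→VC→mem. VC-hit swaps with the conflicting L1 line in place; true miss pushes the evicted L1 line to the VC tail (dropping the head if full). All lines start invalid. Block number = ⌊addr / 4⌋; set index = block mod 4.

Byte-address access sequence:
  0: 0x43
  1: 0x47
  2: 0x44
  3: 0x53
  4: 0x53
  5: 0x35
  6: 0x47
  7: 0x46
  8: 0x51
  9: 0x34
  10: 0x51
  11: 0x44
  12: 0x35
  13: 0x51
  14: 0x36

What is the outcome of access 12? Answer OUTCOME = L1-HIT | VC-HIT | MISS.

OUTCOME = VC-HIT

#0 0x43→b16/s0 MISS; vc=[]
#1 0x47→b17/s1 MISS; vc=[]
#2 0x44→b17/s1 L1-HIT; vc=[]
#3 0x53→b20/s0 MISS; vc=[16]
#4 0x53→b20/s0 L1-HIT; vc=[16]
#5 0x35→b13/s1 MISS; vc=[16,17]
#6 0x47→b17/s1 VC-HIT; vc=[16,13]
#7 0x46→b17/s1 L1-HIT; vc=[16,13]
#8 0x51→b20/s0 L1-HIT; vc=[16,13]
#9 0x34→b13/s1 VC-HIT; vc=[16,17]
#10 0x51→b20/s0 L1-HIT; vc=[16,17]
#11 0x44→b17/s1 VC-HIT; vc=[16,13]
#12 0x35→b13/s1 VC-HIT; vc=[16,17]
#13 0x51→b20/s0 L1-HIT; vc=[16,17]
#14 0x36→b13/s1 L1-HIT; vc=[16,17]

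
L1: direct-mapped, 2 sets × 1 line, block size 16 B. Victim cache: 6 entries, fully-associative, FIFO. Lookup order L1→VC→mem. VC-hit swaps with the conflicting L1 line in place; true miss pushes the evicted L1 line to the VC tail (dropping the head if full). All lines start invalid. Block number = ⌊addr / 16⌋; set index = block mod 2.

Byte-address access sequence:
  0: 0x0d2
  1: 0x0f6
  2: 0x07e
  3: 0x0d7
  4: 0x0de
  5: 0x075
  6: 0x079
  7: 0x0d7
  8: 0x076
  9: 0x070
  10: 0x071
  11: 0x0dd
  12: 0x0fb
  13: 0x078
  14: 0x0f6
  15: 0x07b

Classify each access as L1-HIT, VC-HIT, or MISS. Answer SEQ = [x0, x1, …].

  [0] addr=0xd2 blk=13 s=1: MISS | VC []
  [1] addr=0xf6 blk=15 s=1: MISS | VC [13]
  [2] addr=0x7e blk=7 s=1: MISS | VC [13, 15]
  [3] addr=0xd7 blk=13 s=1: VC-HIT | VC [7, 15]
  [4] addr=0xde blk=13 s=1: L1-HIT | VC [7, 15]
  [5] addr=0x75 blk=7 s=1: VC-HIT | VC [13, 15]
  [6] addr=0x79 blk=7 s=1: L1-HIT | VC [13, 15]
  [7] addr=0xd7 blk=13 s=1: VC-HIT | VC [7, 15]
  [8] addr=0x76 blk=7 s=1: VC-HIT | VC [13, 15]
  [9] addr=0x70 blk=7 s=1: L1-HIT | VC [13, 15]
  [10] addr=0x71 blk=7 s=1: L1-HIT | VC [13, 15]
  [11] addr=0xdd blk=13 s=1: VC-HIT | VC [7, 15]
  [12] addr=0xfb blk=15 s=1: VC-HIT | VC [7, 13]
  [13] addr=0x78 blk=7 s=1: VC-HIT | VC [15, 13]
  [14] addr=0xf6 blk=15 s=1: VC-HIT | VC [7, 13]
  [15] addr=0x7b blk=7 s=1: VC-HIT | VC [15, 13]

SEQ = [MISS, MISS, MISS, VC-HIT, L1-HIT, VC-HIT, L1-HIT, VC-HIT, VC-HIT, L1-HIT, L1-HIT, VC-HIT, VC-HIT, VC-HIT, VC-HIT, VC-HIT]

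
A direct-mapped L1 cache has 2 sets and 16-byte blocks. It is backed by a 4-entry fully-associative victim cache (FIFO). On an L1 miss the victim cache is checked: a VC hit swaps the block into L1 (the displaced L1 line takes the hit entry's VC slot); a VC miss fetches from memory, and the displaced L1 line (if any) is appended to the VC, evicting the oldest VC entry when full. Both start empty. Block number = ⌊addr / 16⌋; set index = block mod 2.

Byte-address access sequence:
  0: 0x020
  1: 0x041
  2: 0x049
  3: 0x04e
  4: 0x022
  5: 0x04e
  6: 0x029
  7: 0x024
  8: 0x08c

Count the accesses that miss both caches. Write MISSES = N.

#0 0x20→b2/s0 MISS; vc=[]
#1 0x41→b4/s0 MISS; vc=[2]
#2 0x49→b4/s0 L1-HIT; vc=[2]
#3 0x4e→b4/s0 L1-HIT; vc=[2]
#4 0x22→b2/s0 VC-HIT; vc=[4]
#5 0x4e→b4/s0 VC-HIT; vc=[2]
#6 0x29→b2/s0 VC-HIT; vc=[4]
#7 0x24→b2/s0 L1-HIT; vc=[4]
#8 0x8c→b8/s0 MISS; vc=[4,2]

MISSES = 3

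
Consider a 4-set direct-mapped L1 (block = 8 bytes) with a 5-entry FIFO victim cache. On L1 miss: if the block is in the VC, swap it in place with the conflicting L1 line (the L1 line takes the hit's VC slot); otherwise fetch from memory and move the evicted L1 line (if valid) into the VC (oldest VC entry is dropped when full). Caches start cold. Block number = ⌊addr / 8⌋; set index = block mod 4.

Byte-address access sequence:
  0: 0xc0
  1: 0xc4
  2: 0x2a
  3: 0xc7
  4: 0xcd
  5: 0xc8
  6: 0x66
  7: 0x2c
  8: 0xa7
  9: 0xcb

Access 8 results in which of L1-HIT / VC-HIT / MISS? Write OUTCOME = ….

#0 0xc0→b24/s0 MISS; vc=[]
#1 0xc4→b24/s0 L1-HIT; vc=[]
#2 0x2a→b5/s1 MISS; vc=[]
#3 0xc7→b24/s0 L1-HIT; vc=[]
#4 0xcd→b25/s1 MISS; vc=[5]
#5 0xc8→b25/s1 L1-HIT; vc=[5]
#6 0x66→b12/s0 MISS; vc=[5,24]
#7 0x2c→b5/s1 VC-HIT; vc=[25,24]
#8 0xa7→b20/s0 MISS; vc=[25,24,12]
#9 0xcb→b25/s1 VC-HIT; vc=[5,24,12]

OUTCOME = MISS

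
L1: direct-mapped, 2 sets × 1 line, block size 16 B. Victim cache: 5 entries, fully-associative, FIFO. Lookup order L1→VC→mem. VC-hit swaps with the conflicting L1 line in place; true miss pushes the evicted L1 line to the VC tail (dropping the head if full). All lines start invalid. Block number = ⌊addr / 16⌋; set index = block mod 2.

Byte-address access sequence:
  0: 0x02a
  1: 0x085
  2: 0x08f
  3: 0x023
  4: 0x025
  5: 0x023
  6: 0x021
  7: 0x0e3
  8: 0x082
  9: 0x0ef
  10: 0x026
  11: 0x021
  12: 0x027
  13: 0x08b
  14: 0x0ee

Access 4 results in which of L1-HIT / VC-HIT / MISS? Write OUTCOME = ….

  [0] addr=0x2a blk=2 s=0: MISS | VC []
  [1] addr=0x85 blk=8 s=0: MISS | VC [2]
  [2] addr=0x8f blk=8 s=0: L1-HIT | VC [2]
  [3] addr=0x23 blk=2 s=0: VC-HIT | VC [8]
  [4] addr=0x25 blk=2 s=0: L1-HIT | VC [8]
  [5] addr=0x23 blk=2 s=0: L1-HIT | VC [8]
  [6] addr=0x21 blk=2 s=0: L1-HIT | VC [8]
  [7] addr=0xe3 blk=14 s=0: MISS | VC [8, 2]
  [8] addr=0x82 blk=8 s=0: VC-HIT | VC [14, 2]
  [9] addr=0xef blk=14 s=0: VC-HIT | VC [8, 2]
  [10] addr=0x26 blk=2 s=0: VC-HIT | VC [8, 14]
  [11] addr=0x21 blk=2 s=0: L1-HIT | VC [8, 14]
  [12] addr=0x27 blk=2 s=0: L1-HIT | VC [8, 14]
  [13] addr=0x8b blk=8 s=0: VC-HIT | VC [2, 14]
  [14] addr=0xee blk=14 s=0: VC-HIT | VC [2, 8]

OUTCOME = L1-HIT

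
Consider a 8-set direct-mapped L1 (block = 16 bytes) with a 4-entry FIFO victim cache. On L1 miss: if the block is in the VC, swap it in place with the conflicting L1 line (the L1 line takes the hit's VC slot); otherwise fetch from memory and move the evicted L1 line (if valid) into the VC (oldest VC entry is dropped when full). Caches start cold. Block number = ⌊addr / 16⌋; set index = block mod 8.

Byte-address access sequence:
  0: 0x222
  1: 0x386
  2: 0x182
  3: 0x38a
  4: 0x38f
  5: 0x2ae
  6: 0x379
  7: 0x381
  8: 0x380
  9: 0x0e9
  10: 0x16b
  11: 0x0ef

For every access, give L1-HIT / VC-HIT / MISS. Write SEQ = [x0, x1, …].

#0 0x222→b34/s2 MISS; vc=[]
#1 0x386→b56/s0 MISS; vc=[]
#2 0x182→b24/s0 MISS; vc=[56]
#3 0x38a→b56/s0 VC-HIT; vc=[24]
#4 0x38f→b56/s0 L1-HIT; vc=[24]
#5 0x2ae→b42/s2 MISS; vc=[24,34]
#6 0x379→b55/s7 MISS; vc=[24,34]
#7 0x381→b56/s0 L1-HIT; vc=[24,34]
#8 0x380→b56/s0 L1-HIT; vc=[24,34]
#9 0xe9→b14/s6 MISS; vc=[24,34]
#10 0x16b→b22/s6 MISS; vc=[24,34,14]
#11 0xef→b14/s6 VC-HIT; vc=[24,34,22]

SEQ = [MISS, MISS, MISS, VC-HIT, L1-HIT, MISS, MISS, L1-HIT, L1-HIT, MISS, MISS, VC-HIT]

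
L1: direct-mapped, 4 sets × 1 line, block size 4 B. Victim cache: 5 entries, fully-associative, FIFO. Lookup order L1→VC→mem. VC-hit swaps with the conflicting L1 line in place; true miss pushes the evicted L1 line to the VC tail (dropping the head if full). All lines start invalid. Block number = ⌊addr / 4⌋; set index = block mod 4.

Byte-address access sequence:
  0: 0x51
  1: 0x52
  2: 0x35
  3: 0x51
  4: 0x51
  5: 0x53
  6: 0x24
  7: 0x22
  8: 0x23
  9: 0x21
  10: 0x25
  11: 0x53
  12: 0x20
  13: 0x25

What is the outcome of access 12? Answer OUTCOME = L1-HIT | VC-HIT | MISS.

  [0] addr=0x51 blk=20 s=0: MISS | VC []
  [1] addr=0x52 blk=20 s=0: L1-HIT | VC []
  [2] addr=0x35 blk=13 s=1: MISS | VC []
  [3] addr=0x51 blk=20 s=0: L1-HIT | VC []
  [4] addr=0x51 blk=20 s=0: L1-HIT | VC []
  [5] addr=0x53 blk=20 s=0: L1-HIT | VC []
  [6] addr=0x24 blk=9 s=1: MISS | VC [13]
  [7] addr=0x22 blk=8 s=0: MISS | VC [13, 20]
  [8] addr=0x23 blk=8 s=0: L1-HIT | VC [13, 20]
  [9] addr=0x21 blk=8 s=0: L1-HIT | VC [13, 20]
  [10] addr=0x25 blk=9 s=1: L1-HIT | VC [13, 20]
  [11] addr=0x53 blk=20 s=0: VC-HIT | VC [13, 8]
  [12] addr=0x20 blk=8 s=0: VC-HIT | VC [13, 20]
  [13] addr=0x25 blk=9 s=1: L1-HIT | VC [13, 20]

OUTCOME = VC-HIT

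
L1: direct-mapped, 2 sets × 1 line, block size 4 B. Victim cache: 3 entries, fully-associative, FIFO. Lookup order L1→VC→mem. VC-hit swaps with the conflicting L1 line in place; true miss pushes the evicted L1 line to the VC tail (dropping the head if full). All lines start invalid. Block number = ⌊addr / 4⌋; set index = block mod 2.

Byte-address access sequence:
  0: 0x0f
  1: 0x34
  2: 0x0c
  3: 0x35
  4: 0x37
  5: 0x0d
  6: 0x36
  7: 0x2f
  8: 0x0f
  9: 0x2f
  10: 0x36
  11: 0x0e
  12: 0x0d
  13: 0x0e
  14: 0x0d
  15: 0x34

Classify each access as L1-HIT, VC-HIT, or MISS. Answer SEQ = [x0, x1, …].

SEQ = [MISS, MISS, VC-HIT, VC-HIT, L1-HIT, VC-HIT, VC-HIT, MISS, VC-HIT, VC-HIT, VC-HIT, VC-HIT, L1-HIT, L1-HIT, L1-HIT, VC-HIT]

  [0] addr=0xf blk=3 s=1: MISS | VC []
  [1] addr=0x34 blk=13 s=1: MISS | VC [3]
  [2] addr=0xc blk=3 s=1: VC-HIT | VC [13]
  [3] addr=0x35 blk=13 s=1: VC-HIT | VC [3]
  [4] addr=0x37 blk=13 s=1: L1-HIT | VC [3]
  [5] addr=0xd blk=3 s=1: VC-HIT | VC [13]
  [6] addr=0x36 blk=13 s=1: VC-HIT | VC [3]
  [7] addr=0x2f blk=11 s=1: MISS | VC [3, 13]
  [8] addr=0xf blk=3 s=1: VC-HIT | VC [11, 13]
  [9] addr=0x2f blk=11 s=1: VC-HIT | VC [3, 13]
  [10] addr=0x36 blk=13 s=1: VC-HIT | VC [3, 11]
  [11] addr=0xe blk=3 s=1: VC-HIT | VC [13, 11]
  [12] addr=0xd blk=3 s=1: L1-HIT | VC [13, 11]
  [13] addr=0xe blk=3 s=1: L1-HIT | VC [13, 11]
  [14] addr=0xd blk=3 s=1: L1-HIT | VC [13, 11]
  [15] addr=0x34 blk=13 s=1: VC-HIT | VC [3, 11]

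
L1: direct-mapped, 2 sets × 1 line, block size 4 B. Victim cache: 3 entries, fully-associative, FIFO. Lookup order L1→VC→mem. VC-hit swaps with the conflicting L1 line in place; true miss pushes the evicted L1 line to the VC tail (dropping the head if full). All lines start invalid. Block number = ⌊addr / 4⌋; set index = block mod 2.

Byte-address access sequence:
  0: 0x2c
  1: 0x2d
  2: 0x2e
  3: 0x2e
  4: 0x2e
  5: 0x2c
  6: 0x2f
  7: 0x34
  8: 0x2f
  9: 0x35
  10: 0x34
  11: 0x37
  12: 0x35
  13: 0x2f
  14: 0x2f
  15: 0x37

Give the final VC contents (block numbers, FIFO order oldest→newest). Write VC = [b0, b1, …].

0: 0x2c (blk 11, set 1) → MISS  vc=[]
1: 0x2d (blk 11, set 1) → L1-HIT  vc=[]
2: 0x2e (blk 11, set 1) → L1-HIT  vc=[]
3: 0x2e (blk 11, set 1) → L1-HIT  vc=[]
4: 0x2e (blk 11, set 1) → L1-HIT  vc=[]
5: 0x2c (blk 11, set 1) → L1-HIT  vc=[]
6: 0x2f (blk 11, set 1) → L1-HIT  vc=[]
7: 0x34 (blk 13, set 1) → MISS  vc=[11]
8: 0x2f (blk 11, set 1) → VC-HIT  vc=[13]
9: 0x35 (blk 13, set 1) → VC-HIT  vc=[11]
10: 0x34 (blk 13, set 1) → L1-HIT  vc=[11]
11: 0x37 (blk 13, set 1) → L1-HIT  vc=[11]
12: 0x35 (blk 13, set 1) → L1-HIT  vc=[11]
13: 0x2f (blk 11, set 1) → VC-HIT  vc=[13]
14: 0x2f (blk 11, set 1) → L1-HIT  vc=[13]
15: 0x37 (blk 13, set 1) → VC-HIT  vc=[11]

VC = [11]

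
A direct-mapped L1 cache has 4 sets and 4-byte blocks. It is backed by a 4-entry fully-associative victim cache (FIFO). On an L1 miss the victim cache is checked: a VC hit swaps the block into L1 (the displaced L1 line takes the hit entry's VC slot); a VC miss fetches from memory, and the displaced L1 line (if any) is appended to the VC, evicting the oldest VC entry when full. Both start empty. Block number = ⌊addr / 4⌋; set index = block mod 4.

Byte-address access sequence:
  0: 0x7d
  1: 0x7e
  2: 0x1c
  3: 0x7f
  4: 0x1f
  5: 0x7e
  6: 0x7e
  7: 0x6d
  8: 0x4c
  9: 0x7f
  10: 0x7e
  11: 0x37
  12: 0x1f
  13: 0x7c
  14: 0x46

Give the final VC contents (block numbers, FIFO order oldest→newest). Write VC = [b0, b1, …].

  [0] addr=0x7d blk=31 s=3: MISS | VC []
  [1] addr=0x7e blk=31 s=3: L1-HIT | VC []
  [2] addr=0x1c blk=7 s=3: MISS | VC [31]
  [3] addr=0x7f blk=31 s=3: VC-HIT | VC [7]
  [4] addr=0x1f blk=7 s=3: VC-HIT | VC [31]
  [5] addr=0x7e blk=31 s=3: VC-HIT | VC [7]
  [6] addr=0x7e blk=31 s=3: L1-HIT | VC [7]
  [7] addr=0x6d blk=27 s=3: MISS | VC [7, 31]
  [8] addr=0x4c blk=19 s=3: MISS | VC [7, 31, 27]
  [9] addr=0x7f blk=31 s=3: VC-HIT | VC [7, 19, 27]
  [10] addr=0x7e blk=31 s=3: L1-HIT | VC [7, 19, 27]
  [11] addr=0x37 blk=13 s=1: MISS | VC [7, 19, 27]
  [12] addr=0x1f blk=7 s=3: VC-HIT | VC [31, 19, 27]
  [13] addr=0x7c blk=31 s=3: VC-HIT | VC [7, 19, 27]
  [14] addr=0x46 blk=17 s=1: MISS | VC [7, 19, 27, 13]

VC = [7, 19, 27, 13]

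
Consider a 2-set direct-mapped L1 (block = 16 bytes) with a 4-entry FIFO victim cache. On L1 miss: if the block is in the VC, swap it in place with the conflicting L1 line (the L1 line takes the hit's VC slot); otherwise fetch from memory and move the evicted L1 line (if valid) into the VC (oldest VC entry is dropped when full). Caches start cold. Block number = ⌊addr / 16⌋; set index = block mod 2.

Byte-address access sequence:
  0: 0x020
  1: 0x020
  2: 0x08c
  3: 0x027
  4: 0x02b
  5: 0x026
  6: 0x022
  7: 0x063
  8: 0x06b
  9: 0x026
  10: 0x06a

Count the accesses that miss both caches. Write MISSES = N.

#0 0x20→b2/s0 MISS; vc=[]
#1 0x20→b2/s0 L1-HIT; vc=[]
#2 0x8c→b8/s0 MISS; vc=[2]
#3 0x27→b2/s0 VC-HIT; vc=[8]
#4 0x2b→b2/s0 L1-HIT; vc=[8]
#5 0x26→b2/s0 L1-HIT; vc=[8]
#6 0x22→b2/s0 L1-HIT; vc=[8]
#7 0x63→b6/s0 MISS; vc=[8,2]
#8 0x6b→b6/s0 L1-HIT; vc=[8,2]
#9 0x26→b2/s0 VC-HIT; vc=[8,6]
#10 0x6a→b6/s0 VC-HIT; vc=[8,2]

MISSES = 3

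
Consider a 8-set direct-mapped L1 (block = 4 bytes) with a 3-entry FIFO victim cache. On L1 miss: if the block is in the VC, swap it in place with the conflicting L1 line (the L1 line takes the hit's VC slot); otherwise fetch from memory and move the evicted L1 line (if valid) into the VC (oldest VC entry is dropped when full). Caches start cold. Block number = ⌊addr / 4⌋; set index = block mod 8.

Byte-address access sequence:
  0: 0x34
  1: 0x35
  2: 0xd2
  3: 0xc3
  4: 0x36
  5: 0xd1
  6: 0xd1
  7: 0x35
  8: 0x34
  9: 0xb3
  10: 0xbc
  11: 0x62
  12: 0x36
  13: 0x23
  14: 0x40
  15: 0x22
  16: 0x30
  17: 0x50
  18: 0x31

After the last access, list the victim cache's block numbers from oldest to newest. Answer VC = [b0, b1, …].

#0 0x34→b13/s5 MISS; vc=[]
#1 0x35→b13/s5 L1-HIT; vc=[]
#2 0xd2→b52/s4 MISS; vc=[]
#3 0xc3→b48/s0 MISS; vc=[]
#4 0x36→b13/s5 L1-HIT; vc=[]
#5 0xd1→b52/s4 L1-HIT; vc=[]
#6 0xd1→b52/s4 L1-HIT; vc=[]
#7 0x35→b13/s5 L1-HIT; vc=[]
#8 0x34→b13/s5 L1-HIT; vc=[]
#9 0xb3→b44/s4 MISS; vc=[52]
#10 0xbc→b47/s7 MISS; vc=[52]
#11 0x62→b24/s0 MISS; vc=[52,48]
#12 0x36→b13/s5 L1-HIT; vc=[52,48]
#13 0x23→b8/s0 MISS; vc=[52,48,24]
#14 0x40→b16/s0 MISS; vc=[48,24,8]
#15 0x22→b8/s0 VC-HIT; vc=[48,24,16]
#16 0x30→b12/s4 MISS; vc=[24,16,44]
#17 0x50→b20/s4 MISS; vc=[16,44,12]
#18 0x31→b12/s4 VC-HIT; vc=[16,44,20]

VC = [16, 44, 20]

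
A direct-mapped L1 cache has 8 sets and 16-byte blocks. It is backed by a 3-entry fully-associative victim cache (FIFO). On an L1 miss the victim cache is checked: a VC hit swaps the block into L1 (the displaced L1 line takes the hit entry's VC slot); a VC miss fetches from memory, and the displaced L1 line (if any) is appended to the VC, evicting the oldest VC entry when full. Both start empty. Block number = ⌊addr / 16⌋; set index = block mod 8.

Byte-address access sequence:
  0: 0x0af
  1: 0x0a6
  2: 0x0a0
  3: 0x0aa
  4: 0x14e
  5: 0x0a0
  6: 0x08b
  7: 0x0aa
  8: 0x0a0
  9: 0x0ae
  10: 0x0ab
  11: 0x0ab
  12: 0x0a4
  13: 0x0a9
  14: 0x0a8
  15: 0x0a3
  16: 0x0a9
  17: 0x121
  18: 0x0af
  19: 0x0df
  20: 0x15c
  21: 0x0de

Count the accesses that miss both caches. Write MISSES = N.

MISSES = 6

0: 0xaf (blk 10, set 2) → MISS  vc=[]
1: 0xa6 (blk 10, set 2) → L1-HIT  vc=[]
2: 0xa0 (blk 10, set 2) → L1-HIT  vc=[]
3: 0xaa (blk 10, set 2) → L1-HIT  vc=[]
4: 0x14e (blk 20, set 4) → MISS  vc=[]
5: 0xa0 (blk 10, set 2) → L1-HIT  vc=[]
6: 0x8b (blk 8, set 0) → MISS  vc=[]
7: 0xaa (blk 10, set 2) → L1-HIT  vc=[]
8: 0xa0 (blk 10, set 2) → L1-HIT  vc=[]
9: 0xae (blk 10, set 2) → L1-HIT  vc=[]
10: 0xab (blk 10, set 2) → L1-HIT  vc=[]
11: 0xab (blk 10, set 2) → L1-HIT  vc=[]
12: 0xa4 (blk 10, set 2) → L1-HIT  vc=[]
13: 0xa9 (blk 10, set 2) → L1-HIT  vc=[]
14: 0xa8 (blk 10, set 2) → L1-HIT  vc=[]
15: 0xa3 (blk 10, set 2) → L1-HIT  vc=[]
16: 0xa9 (blk 10, set 2) → L1-HIT  vc=[]
17: 0x121 (blk 18, set 2) → MISS  vc=[10]
18: 0xaf (blk 10, set 2) → VC-HIT  vc=[18]
19: 0xdf (blk 13, set 5) → MISS  vc=[18]
20: 0x15c (blk 21, set 5) → MISS  vc=[18, 13]
21: 0xde (blk 13, set 5) → VC-HIT  vc=[18, 21]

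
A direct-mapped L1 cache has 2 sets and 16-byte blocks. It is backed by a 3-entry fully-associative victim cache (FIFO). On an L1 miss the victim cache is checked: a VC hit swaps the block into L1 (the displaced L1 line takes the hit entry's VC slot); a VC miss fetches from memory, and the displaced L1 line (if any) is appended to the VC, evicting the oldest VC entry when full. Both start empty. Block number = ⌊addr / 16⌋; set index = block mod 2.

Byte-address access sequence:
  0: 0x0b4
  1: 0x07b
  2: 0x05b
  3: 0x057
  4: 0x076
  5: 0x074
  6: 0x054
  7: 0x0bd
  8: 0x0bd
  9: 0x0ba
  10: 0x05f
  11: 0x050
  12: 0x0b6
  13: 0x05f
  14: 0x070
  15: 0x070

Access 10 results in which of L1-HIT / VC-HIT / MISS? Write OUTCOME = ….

OUTCOME = VC-HIT

0: 0xb4 (blk 11, set 1) → MISS  vc=[]
1: 0x7b (blk 7, set 1) → MISS  vc=[11]
2: 0x5b (blk 5, set 1) → MISS  vc=[11, 7]
3: 0x57 (blk 5, set 1) → L1-HIT  vc=[11, 7]
4: 0x76 (blk 7, set 1) → VC-HIT  vc=[11, 5]
5: 0x74 (blk 7, set 1) → L1-HIT  vc=[11, 5]
6: 0x54 (blk 5, set 1) → VC-HIT  vc=[11, 7]
7: 0xbd (blk 11, set 1) → VC-HIT  vc=[5, 7]
8: 0xbd (blk 11, set 1) → L1-HIT  vc=[5, 7]
9: 0xba (blk 11, set 1) → L1-HIT  vc=[5, 7]
10: 0x5f (blk 5, set 1) → VC-HIT  vc=[11, 7]
11: 0x50 (blk 5, set 1) → L1-HIT  vc=[11, 7]
12: 0xb6 (blk 11, set 1) → VC-HIT  vc=[5, 7]
13: 0x5f (blk 5, set 1) → VC-HIT  vc=[11, 7]
14: 0x70 (blk 7, set 1) → VC-HIT  vc=[11, 5]
15: 0x70 (blk 7, set 1) → L1-HIT  vc=[11, 5]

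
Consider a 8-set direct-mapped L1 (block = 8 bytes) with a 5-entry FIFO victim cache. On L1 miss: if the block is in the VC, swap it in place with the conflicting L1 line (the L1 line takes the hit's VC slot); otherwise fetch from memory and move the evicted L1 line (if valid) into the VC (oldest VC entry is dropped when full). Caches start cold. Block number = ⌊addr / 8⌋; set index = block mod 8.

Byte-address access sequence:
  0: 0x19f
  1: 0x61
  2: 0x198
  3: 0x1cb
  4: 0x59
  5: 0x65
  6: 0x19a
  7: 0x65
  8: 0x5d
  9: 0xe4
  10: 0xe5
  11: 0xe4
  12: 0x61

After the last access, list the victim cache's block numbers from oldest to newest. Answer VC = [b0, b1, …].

#0 0x19f→b51/s3 MISS; vc=[]
#1 0x61→b12/s4 MISS; vc=[]
#2 0x198→b51/s3 L1-HIT; vc=[]
#3 0x1cb→b57/s1 MISS; vc=[]
#4 0x59→b11/s3 MISS; vc=[51]
#5 0x65→b12/s4 L1-HIT; vc=[51]
#6 0x19a→b51/s3 VC-HIT; vc=[11]
#7 0x65→b12/s4 L1-HIT; vc=[11]
#8 0x5d→b11/s3 VC-HIT; vc=[51]
#9 0xe4→b28/s4 MISS; vc=[51,12]
#10 0xe5→b28/s4 L1-HIT; vc=[51,12]
#11 0xe4→b28/s4 L1-HIT; vc=[51,12]
#12 0x61→b12/s4 VC-HIT; vc=[51,28]

VC = [51, 28]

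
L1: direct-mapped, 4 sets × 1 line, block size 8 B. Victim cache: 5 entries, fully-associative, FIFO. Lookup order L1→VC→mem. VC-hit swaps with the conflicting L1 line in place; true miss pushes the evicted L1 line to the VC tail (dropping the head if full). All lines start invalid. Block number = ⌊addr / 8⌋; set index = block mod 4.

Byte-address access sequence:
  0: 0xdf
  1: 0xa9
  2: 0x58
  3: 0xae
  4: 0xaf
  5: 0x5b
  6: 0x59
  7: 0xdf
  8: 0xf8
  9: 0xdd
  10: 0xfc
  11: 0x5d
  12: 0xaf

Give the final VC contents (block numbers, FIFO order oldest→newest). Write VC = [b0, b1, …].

0: 0xdf (blk 27, set 3) → MISS  vc=[]
1: 0xa9 (blk 21, set 1) → MISS  vc=[]
2: 0x58 (blk 11, set 3) → MISS  vc=[27]
3: 0xae (blk 21, set 1) → L1-HIT  vc=[27]
4: 0xaf (blk 21, set 1) → L1-HIT  vc=[27]
5: 0x5b (blk 11, set 3) → L1-HIT  vc=[27]
6: 0x59 (blk 11, set 3) → L1-HIT  vc=[27]
7: 0xdf (blk 27, set 3) → VC-HIT  vc=[11]
8: 0xf8 (blk 31, set 3) → MISS  vc=[11, 27]
9: 0xdd (blk 27, set 3) → VC-HIT  vc=[11, 31]
10: 0xfc (blk 31, set 3) → VC-HIT  vc=[11, 27]
11: 0x5d (blk 11, set 3) → VC-HIT  vc=[31, 27]
12: 0xaf (blk 21, set 1) → L1-HIT  vc=[31, 27]

VC = [31, 27]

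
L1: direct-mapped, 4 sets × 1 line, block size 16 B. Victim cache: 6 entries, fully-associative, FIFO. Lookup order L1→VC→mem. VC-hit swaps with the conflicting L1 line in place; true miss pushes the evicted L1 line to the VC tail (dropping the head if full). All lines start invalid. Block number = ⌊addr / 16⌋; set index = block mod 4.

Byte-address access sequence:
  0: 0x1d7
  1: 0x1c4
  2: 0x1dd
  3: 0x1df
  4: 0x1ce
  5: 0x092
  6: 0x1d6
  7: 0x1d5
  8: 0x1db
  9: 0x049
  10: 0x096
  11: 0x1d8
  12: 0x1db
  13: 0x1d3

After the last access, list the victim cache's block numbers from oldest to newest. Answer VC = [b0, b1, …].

0: 0x1d7 (blk 29, set 1) → MISS  vc=[]
1: 0x1c4 (blk 28, set 0) → MISS  vc=[]
2: 0x1dd (blk 29, set 1) → L1-HIT  vc=[]
3: 0x1df (blk 29, set 1) → L1-HIT  vc=[]
4: 0x1ce (blk 28, set 0) → L1-HIT  vc=[]
5: 0x92 (blk 9, set 1) → MISS  vc=[29]
6: 0x1d6 (blk 29, set 1) → VC-HIT  vc=[9]
7: 0x1d5 (blk 29, set 1) → L1-HIT  vc=[9]
8: 0x1db (blk 29, set 1) → L1-HIT  vc=[9]
9: 0x49 (blk 4, set 0) → MISS  vc=[9, 28]
10: 0x96 (blk 9, set 1) → VC-HIT  vc=[29, 28]
11: 0x1d8 (blk 29, set 1) → VC-HIT  vc=[9, 28]
12: 0x1db (blk 29, set 1) → L1-HIT  vc=[9, 28]
13: 0x1d3 (blk 29, set 1) → L1-HIT  vc=[9, 28]

VC = [9, 28]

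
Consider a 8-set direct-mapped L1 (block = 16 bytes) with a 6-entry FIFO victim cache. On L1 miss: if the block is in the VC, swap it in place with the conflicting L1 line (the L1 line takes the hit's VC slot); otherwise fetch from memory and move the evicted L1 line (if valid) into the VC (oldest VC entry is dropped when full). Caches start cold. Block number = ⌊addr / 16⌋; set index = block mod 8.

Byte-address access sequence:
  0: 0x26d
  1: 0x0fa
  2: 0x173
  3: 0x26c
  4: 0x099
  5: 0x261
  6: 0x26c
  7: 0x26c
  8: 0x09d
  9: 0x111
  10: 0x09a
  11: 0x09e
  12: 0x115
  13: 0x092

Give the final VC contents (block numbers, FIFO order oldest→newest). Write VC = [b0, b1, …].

  [0] addr=0x26d blk=38 s=6: MISS | VC []
  [1] addr=0xfa blk=15 s=7: MISS | VC []
  [2] addr=0x173 blk=23 s=7: MISS | VC [15]
  [3] addr=0x26c blk=38 s=6: L1-HIT | VC [15]
  [4] addr=0x99 blk=9 s=1: MISS | VC [15]
  [5] addr=0x261 blk=38 s=6: L1-HIT | VC [15]
  [6] addr=0x26c blk=38 s=6: L1-HIT | VC [15]
  [7] addr=0x26c blk=38 s=6: L1-HIT | VC [15]
  [8] addr=0x9d blk=9 s=1: L1-HIT | VC [15]
  [9] addr=0x111 blk=17 s=1: MISS | VC [15, 9]
  [10] addr=0x9a blk=9 s=1: VC-HIT | VC [15, 17]
  [11] addr=0x9e blk=9 s=1: L1-HIT | VC [15, 17]
  [12] addr=0x115 blk=17 s=1: VC-HIT | VC [15, 9]
  [13] addr=0x92 blk=9 s=1: VC-HIT | VC [15, 17]

VC = [15, 17]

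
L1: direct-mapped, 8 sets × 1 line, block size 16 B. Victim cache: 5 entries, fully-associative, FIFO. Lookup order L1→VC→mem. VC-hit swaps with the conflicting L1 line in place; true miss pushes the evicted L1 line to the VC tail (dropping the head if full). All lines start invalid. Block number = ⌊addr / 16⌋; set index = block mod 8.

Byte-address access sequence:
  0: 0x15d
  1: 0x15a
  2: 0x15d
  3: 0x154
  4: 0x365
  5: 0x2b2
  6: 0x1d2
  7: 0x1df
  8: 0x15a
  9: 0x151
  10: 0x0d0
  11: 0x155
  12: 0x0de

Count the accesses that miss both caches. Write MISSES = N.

MISSES = 5

0: 0x15d (blk 21, set 5) → MISS  vc=[]
1: 0x15a (blk 21, set 5) → L1-HIT  vc=[]
2: 0x15d (blk 21, set 5) → L1-HIT  vc=[]
3: 0x154 (blk 21, set 5) → L1-HIT  vc=[]
4: 0x365 (blk 54, set 6) → MISS  vc=[]
5: 0x2b2 (blk 43, set 3) → MISS  vc=[]
6: 0x1d2 (blk 29, set 5) → MISS  vc=[21]
7: 0x1df (blk 29, set 5) → L1-HIT  vc=[21]
8: 0x15a (blk 21, set 5) → VC-HIT  vc=[29]
9: 0x151 (blk 21, set 5) → L1-HIT  vc=[29]
10: 0xd0 (blk 13, set 5) → MISS  vc=[29, 21]
11: 0x155 (blk 21, set 5) → VC-HIT  vc=[29, 13]
12: 0xde (blk 13, set 5) → VC-HIT  vc=[29, 21]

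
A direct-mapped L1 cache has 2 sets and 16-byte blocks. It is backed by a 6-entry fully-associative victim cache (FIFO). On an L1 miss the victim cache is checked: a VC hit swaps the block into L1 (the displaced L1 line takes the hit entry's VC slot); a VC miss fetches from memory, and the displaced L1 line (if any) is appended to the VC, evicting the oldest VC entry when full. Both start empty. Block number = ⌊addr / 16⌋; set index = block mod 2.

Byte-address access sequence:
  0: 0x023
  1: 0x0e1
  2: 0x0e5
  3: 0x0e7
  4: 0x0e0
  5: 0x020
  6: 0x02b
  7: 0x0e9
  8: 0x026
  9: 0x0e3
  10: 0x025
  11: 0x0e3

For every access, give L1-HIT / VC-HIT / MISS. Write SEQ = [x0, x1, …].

SEQ = [MISS, MISS, L1-HIT, L1-HIT, L1-HIT, VC-HIT, L1-HIT, VC-HIT, VC-HIT, VC-HIT, VC-HIT, VC-HIT]

#0 0x23→b2/s0 MISS; vc=[]
#1 0xe1→b14/s0 MISS; vc=[2]
#2 0xe5→b14/s0 L1-HIT; vc=[2]
#3 0xe7→b14/s0 L1-HIT; vc=[2]
#4 0xe0→b14/s0 L1-HIT; vc=[2]
#5 0x20→b2/s0 VC-HIT; vc=[14]
#6 0x2b→b2/s0 L1-HIT; vc=[14]
#7 0xe9→b14/s0 VC-HIT; vc=[2]
#8 0x26→b2/s0 VC-HIT; vc=[14]
#9 0xe3→b14/s0 VC-HIT; vc=[2]
#10 0x25→b2/s0 VC-HIT; vc=[14]
#11 0xe3→b14/s0 VC-HIT; vc=[2]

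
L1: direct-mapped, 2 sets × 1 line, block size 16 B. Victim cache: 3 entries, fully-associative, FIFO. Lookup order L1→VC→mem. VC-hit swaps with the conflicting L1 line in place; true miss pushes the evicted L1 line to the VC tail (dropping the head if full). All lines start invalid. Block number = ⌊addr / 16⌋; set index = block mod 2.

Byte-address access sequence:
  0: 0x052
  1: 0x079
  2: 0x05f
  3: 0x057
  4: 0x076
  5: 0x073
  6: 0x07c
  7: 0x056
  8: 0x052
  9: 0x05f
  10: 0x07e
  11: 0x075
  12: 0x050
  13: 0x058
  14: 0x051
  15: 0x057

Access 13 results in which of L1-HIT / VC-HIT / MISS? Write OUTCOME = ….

#0 0x52→b5/s1 MISS; vc=[]
#1 0x79→b7/s1 MISS; vc=[5]
#2 0x5f→b5/s1 VC-HIT; vc=[7]
#3 0x57→b5/s1 L1-HIT; vc=[7]
#4 0x76→b7/s1 VC-HIT; vc=[5]
#5 0x73→b7/s1 L1-HIT; vc=[5]
#6 0x7c→b7/s1 L1-HIT; vc=[5]
#7 0x56→b5/s1 VC-HIT; vc=[7]
#8 0x52→b5/s1 L1-HIT; vc=[7]
#9 0x5f→b5/s1 L1-HIT; vc=[7]
#10 0x7e→b7/s1 VC-HIT; vc=[5]
#11 0x75→b7/s1 L1-HIT; vc=[5]
#12 0x50→b5/s1 VC-HIT; vc=[7]
#13 0x58→b5/s1 L1-HIT; vc=[7]
#14 0x51→b5/s1 L1-HIT; vc=[7]
#15 0x57→b5/s1 L1-HIT; vc=[7]

OUTCOME = L1-HIT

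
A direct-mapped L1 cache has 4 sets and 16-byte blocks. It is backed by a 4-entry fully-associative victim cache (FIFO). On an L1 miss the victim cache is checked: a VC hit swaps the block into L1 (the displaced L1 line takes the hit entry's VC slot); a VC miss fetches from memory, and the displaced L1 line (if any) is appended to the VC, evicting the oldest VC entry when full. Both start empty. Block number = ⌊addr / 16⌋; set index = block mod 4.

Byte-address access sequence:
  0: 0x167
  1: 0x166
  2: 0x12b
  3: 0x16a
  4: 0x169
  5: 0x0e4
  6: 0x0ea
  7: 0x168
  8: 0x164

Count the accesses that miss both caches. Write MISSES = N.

MISSES = 3

0: 0x167 (blk 22, set 2) → MISS  vc=[]
1: 0x166 (blk 22, set 2) → L1-HIT  vc=[]
2: 0x12b (blk 18, set 2) → MISS  vc=[22]
3: 0x16a (blk 22, set 2) → VC-HIT  vc=[18]
4: 0x169 (blk 22, set 2) → L1-HIT  vc=[18]
5: 0xe4 (blk 14, set 2) → MISS  vc=[18, 22]
6: 0xea (blk 14, set 2) → L1-HIT  vc=[18, 22]
7: 0x168 (blk 22, set 2) → VC-HIT  vc=[18, 14]
8: 0x164 (blk 22, set 2) → L1-HIT  vc=[18, 14]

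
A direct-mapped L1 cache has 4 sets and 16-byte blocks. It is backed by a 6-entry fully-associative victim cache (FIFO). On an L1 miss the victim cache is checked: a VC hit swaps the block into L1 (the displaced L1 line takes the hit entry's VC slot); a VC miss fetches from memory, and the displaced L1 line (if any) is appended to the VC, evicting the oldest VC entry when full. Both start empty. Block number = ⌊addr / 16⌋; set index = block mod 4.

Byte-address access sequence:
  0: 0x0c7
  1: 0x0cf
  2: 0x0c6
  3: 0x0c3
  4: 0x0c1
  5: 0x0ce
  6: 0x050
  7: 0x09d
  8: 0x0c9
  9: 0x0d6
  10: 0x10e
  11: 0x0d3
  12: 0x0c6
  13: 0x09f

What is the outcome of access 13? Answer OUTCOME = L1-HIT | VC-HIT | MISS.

0: 0xc7 (blk 12, set 0) → MISS  vc=[]
1: 0xcf (blk 12, set 0) → L1-HIT  vc=[]
2: 0xc6 (blk 12, set 0) → L1-HIT  vc=[]
3: 0xc3 (blk 12, set 0) → L1-HIT  vc=[]
4: 0xc1 (blk 12, set 0) → L1-HIT  vc=[]
5: 0xce (blk 12, set 0) → L1-HIT  vc=[]
6: 0x50 (blk 5, set 1) → MISS  vc=[]
7: 0x9d (blk 9, set 1) → MISS  vc=[5]
8: 0xc9 (blk 12, set 0) → L1-HIT  vc=[5]
9: 0xd6 (blk 13, set 1) → MISS  vc=[5, 9]
10: 0x10e (blk 16, set 0) → MISS  vc=[5, 9, 12]
11: 0xd3 (blk 13, set 1) → L1-HIT  vc=[5, 9, 12]
12: 0xc6 (blk 12, set 0) → VC-HIT  vc=[5, 9, 16]
13: 0x9f (blk 9, set 1) → VC-HIT  vc=[5, 13, 16]

OUTCOME = VC-HIT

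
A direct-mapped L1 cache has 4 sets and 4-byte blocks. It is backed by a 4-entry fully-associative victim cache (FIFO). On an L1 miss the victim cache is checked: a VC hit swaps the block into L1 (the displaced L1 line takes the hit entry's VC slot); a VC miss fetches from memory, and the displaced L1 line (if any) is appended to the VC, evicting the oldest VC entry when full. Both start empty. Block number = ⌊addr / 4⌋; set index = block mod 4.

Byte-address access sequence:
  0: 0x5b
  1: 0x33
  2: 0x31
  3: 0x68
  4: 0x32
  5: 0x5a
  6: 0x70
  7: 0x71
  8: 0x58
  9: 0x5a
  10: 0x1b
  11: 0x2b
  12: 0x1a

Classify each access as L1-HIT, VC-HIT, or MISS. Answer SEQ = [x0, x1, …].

0: 0x5b (blk 22, set 2) → MISS  vc=[]
1: 0x33 (blk 12, set 0) → MISS  vc=[]
2: 0x31 (blk 12, set 0) → L1-HIT  vc=[]
3: 0x68 (blk 26, set 2) → MISS  vc=[22]
4: 0x32 (blk 12, set 0) → L1-HIT  vc=[22]
5: 0x5a (blk 22, set 2) → VC-HIT  vc=[26]
6: 0x70 (blk 28, set 0) → MISS  vc=[26, 12]
7: 0x71 (blk 28, set 0) → L1-HIT  vc=[26, 12]
8: 0x58 (blk 22, set 2) → L1-HIT  vc=[26, 12]
9: 0x5a (blk 22, set 2) → L1-HIT  vc=[26, 12]
10: 0x1b (blk 6, set 2) → MISS  vc=[26, 12, 22]
11: 0x2b (blk 10, set 2) → MISS  vc=[26, 12, 22, 6]
12: 0x1a (blk 6, set 2) → VC-HIT  vc=[26, 12, 22, 10]

SEQ = [MISS, MISS, L1-HIT, MISS, L1-HIT, VC-HIT, MISS, L1-HIT, L1-HIT, L1-HIT, MISS, MISS, VC-HIT]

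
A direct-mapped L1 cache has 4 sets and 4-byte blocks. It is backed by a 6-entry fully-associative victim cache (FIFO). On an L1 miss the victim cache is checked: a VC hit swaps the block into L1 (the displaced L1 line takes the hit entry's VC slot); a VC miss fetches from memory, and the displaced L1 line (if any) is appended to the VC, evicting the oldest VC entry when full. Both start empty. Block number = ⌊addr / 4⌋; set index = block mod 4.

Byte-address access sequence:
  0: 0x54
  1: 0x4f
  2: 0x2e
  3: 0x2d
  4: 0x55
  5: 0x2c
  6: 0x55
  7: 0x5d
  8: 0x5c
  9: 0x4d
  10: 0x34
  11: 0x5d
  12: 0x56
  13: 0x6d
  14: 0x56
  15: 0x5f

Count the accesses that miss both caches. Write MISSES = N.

MISSES = 6

  [0] addr=0x54 blk=21 s=1: MISS | VC []
  [1] addr=0x4f blk=19 s=3: MISS | VC []
  [2] addr=0x2e blk=11 s=3: MISS | VC [19]
  [3] addr=0x2d blk=11 s=3: L1-HIT | VC [19]
  [4] addr=0x55 blk=21 s=1: L1-HIT | VC [19]
  [5] addr=0x2c blk=11 s=3: L1-HIT | VC [19]
  [6] addr=0x55 blk=21 s=1: L1-HIT | VC [19]
  [7] addr=0x5d blk=23 s=3: MISS | VC [19, 11]
  [8] addr=0x5c blk=23 s=3: L1-HIT | VC [19, 11]
  [9] addr=0x4d blk=19 s=3: VC-HIT | VC [23, 11]
  [10] addr=0x34 blk=13 s=1: MISS | VC [23, 11, 21]
  [11] addr=0x5d blk=23 s=3: VC-HIT | VC [19, 11, 21]
  [12] addr=0x56 blk=21 s=1: VC-HIT | VC [19, 11, 13]
  [13] addr=0x6d blk=27 s=3: MISS | VC [19, 11, 13, 23]
  [14] addr=0x56 blk=21 s=1: L1-HIT | VC [19, 11, 13, 23]
  [15] addr=0x5f blk=23 s=3: VC-HIT | VC [19, 11, 13, 27]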